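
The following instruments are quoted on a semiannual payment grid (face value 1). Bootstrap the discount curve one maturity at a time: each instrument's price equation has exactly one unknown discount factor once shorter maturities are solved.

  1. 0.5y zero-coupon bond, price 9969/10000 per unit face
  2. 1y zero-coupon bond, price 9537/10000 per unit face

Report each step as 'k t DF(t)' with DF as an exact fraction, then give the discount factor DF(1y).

1 1/2 9969/10000
2 1 9537/10000
DF(1y) = 9537/10000 ≈ 0.953700

step 1 [0.5y] zero: DF = P = 9969/10000 ≈ 0.996900
step 2 [1y] zero: DF = P = 9537/10000 ≈ 0.953700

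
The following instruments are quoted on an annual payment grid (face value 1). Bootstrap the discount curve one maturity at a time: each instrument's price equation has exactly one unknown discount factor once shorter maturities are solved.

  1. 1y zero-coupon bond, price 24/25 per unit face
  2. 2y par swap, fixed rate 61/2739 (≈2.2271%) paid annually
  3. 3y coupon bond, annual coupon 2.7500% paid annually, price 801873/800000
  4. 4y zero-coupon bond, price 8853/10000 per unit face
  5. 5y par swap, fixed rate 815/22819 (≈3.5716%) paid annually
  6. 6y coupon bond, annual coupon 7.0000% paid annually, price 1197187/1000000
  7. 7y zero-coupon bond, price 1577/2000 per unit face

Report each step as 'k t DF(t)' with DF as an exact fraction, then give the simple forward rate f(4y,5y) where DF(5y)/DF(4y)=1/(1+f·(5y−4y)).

step 1 [1y] zero: DF = P = 24/25 ≈ 0.960000
step 2 [2y] swap r/1=61/2739: DF=(1 − 61/2739·(0.960000))/(1+61/2739) = 9573/10000 ≈ 0.957300
step 3 [3y] bond c/1=11/400: DF=(801873/800000 − 11/400·(0.960000+0.957300))/(1+11/400) = 4621/5000 ≈ 0.924200
step 4 [4y] zero: DF = P = 8853/10000 ≈ 0.885300
step 5 [5y] swap r/1=815/22819: DF=(1 − 815/22819·(0.960000+0.957300+0.924200+0.885300))/(1+815/22819) = 837/1000 ≈ 0.837000
step 6 [6y] bond c/1=7/100: DF=(1197187/1000000 − 7/100·(0.960000+0.957300+0.924200+0.885300+0.837000))/(1+7/100) = 8203/10000 ≈ 0.820300
step 7 [7y] zero: DF = P = 1577/2000 ≈ 0.788500

1 1 24/25
2 2 9573/10000
3 3 4621/5000
4 4 8853/10000
5 5 837/1000
6 6 8203/10000
7 7 1577/2000
f(4y,5y) = ((8853/10000)/(837/1000) − 1)/(1) = 161/2790 ≈ 5.7706%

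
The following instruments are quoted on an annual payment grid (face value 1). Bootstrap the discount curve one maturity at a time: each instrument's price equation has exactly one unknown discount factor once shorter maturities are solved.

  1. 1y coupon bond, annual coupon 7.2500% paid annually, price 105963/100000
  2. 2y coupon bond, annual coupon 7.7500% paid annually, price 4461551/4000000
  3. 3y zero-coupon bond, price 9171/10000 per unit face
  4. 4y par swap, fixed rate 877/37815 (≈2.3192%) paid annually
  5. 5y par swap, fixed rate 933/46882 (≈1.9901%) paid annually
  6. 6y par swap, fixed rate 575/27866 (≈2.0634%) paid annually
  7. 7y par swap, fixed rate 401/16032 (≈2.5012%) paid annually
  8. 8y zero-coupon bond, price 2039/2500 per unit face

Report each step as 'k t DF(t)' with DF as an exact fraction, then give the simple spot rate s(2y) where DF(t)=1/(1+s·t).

1 1 247/250
2 2 9641/10000
3 3 9171/10000
4 4 9123/10000
5 5 9067/10000
6 6 177/200
7 7 2099/2500
8 8 2039/2500
s(2y) = (1/(9641/10000) − 1)/(2) = 359/19282 ≈ 1.8618%

step 1 [1y] bond c/1=29/400: DF=(105963/100000 − 29/400·(0))/(1+29/400) = 247/250 ≈ 0.988000
step 2 [2y] bond c/1=31/400: DF=(4461551/4000000 − 31/400·(0.988000))/(1+31/400) = 9641/10000 ≈ 0.964100
step 3 [3y] zero: DF = P = 9171/10000 ≈ 0.917100
step 4 [4y] swap r/1=877/37815: DF=(1 − 877/37815·(0.988000+0.964100+0.917100))/(1+877/37815) = 9123/10000 ≈ 0.912300
step 5 [5y] swap r/1=933/46882: DF=(1 − 933/46882·(0.988000+0.964100+0.917100+0.912300))/(1+933/46882) = 9067/10000 ≈ 0.906700
step 6 [6y] swap r/1=575/27866: DF=(1 − 575/27866·(0.988000+0.964100+0.917100+0.912300+0.906700))/(1+575/27866) = 177/200 ≈ 0.885000
step 7 [7y] swap r/1=401/16032: DF=(1 − 401/16032·(0.988000+0.964100+0.917100+0.912300+0.906700+0.885000))/(1+401/16032) = 2099/2500 ≈ 0.839600
step 8 [8y] zero: DF = P = 2039/2500 ≈ 0.815600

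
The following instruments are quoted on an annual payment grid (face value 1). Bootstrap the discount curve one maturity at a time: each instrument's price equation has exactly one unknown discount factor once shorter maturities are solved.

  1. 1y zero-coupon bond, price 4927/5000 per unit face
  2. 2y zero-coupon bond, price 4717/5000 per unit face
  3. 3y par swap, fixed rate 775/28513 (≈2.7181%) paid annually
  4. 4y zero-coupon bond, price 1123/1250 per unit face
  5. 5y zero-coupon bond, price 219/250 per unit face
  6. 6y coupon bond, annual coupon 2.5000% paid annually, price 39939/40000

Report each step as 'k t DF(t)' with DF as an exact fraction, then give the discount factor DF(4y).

step 1 [1y] zero: DF = P = 4927/5000 ≈ 0.985400
step 2 [2y] zero: DF = P = 4717/5000 ≈ 0.943400
step 3 [3y] swap r/1=775/28513: DF=(1 − 775/28513·(0.985400+0.943400))/(1+775/28513) = 369/400 ≈ 0.922500
step 4 [4y] zero: DF = P = 1123/1250 ≈ 0.898400
step 5 [5y] zero: DF = P = 219/250 ≈ 0.876000
step 6 [6y] bond c/1=1/40: DF=(39939/40000 − 1/40·(0.985400+0.943400+0.922500+0.898400+0.876000))/(1+1/40) = 8613/10000 ≈ 0.861300

1 1 4927/5000
2 2 4717/5000
3 3 369/400
4 4 1123/1250
5 5 219/250
6 6 8613/10000
DF(4y) = 1123/1250 ≈ 0.898400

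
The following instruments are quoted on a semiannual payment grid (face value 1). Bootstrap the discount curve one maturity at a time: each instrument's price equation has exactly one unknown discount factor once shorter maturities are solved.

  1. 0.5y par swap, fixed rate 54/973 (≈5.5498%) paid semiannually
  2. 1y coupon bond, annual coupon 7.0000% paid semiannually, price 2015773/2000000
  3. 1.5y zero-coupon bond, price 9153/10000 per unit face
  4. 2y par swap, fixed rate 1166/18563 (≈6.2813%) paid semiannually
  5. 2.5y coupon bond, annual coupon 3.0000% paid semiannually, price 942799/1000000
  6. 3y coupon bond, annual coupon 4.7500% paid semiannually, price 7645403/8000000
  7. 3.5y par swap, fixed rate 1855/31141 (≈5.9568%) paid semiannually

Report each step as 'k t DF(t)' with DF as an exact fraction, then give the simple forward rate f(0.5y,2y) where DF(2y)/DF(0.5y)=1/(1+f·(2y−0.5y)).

1 1/2 973/1000
2 1 9409/10000
3 3/2 9153/10000
4 2 4417/5000
5 5/2 437/500
6 3 8271/10000
7 7/2 1629/2000
f(0.5y,2y) = ((973/1000)/(4417/5000) − 1)/(3/2) = 128/1893 ≈ 6.7618%

step 1 [0.5y] swap r/2=27/973: DF=(1 − 27/973·(0))/(1+27/973) = 973/1000 ≈ 0.973000
step 2 [1y] bond c/2=7/200: DF=(2015773/2000000 − 7/200·(0.973000))/(1+7/200) = 9409/10000 ≈ 0.940900
step 3 [1.5y] zero: DF = P = 9153/10000 ≈ 0.915300
step 4 [2y] swap r/2=583/18563: DF=(1 − 583/18563·(0.973000+0.940900+0.915300))/(1+583/18563) = 4417/5000 ≈ 0.883400
step 5 [2.5y] bond c/2=3/200: DF=(942799/1000000 − 3/200·(0.973000+0.940900+0.915300+0.883400))/(1+3/200) = 437/500 ≈ 0.874000
step 6 [3y] bond c/2=19/800: DF=(7645403/8000000 − 19/800·(0.973000+0.940900+0.915300+0.883400+0.874000))/(1+19/800) = 8271/10000 ≈ 0.827100
step 7 [3.5y] swap r/2=1855/62282: DF=(1 − 1855/62282·(0.973000+0.940900+0.915300+0.883400+0.874000+0.827100))/(1+1855/62282) = 1629/2000 ≈ 0.814500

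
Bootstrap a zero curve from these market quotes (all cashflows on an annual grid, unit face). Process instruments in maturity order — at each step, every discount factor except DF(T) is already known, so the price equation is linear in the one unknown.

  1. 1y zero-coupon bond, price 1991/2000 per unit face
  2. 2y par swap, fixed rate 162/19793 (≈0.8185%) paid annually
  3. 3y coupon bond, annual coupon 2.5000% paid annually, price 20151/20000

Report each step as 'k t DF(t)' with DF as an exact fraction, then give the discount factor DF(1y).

step 1 [1y] zero: DF = P = 1991/2000 ≈ 0.995500
step 2 [2y] swap r/1=162/19793: DF=(1 − 162/19793·(0.995500))/(1+162/19793) = 4919/5000 ≈ 0.983800
step 3 [3y] bond c/1=1/40: DF=(20151/20000 − 1/40·(0.995500+0.983800))/(1+1/40) = 9347/10000 ≈ 0.934700

1 1 1991/2000
2 2 4919/5000
3 3 9347/10000
DF(1y) = 1991/2000 ≈ 0.995500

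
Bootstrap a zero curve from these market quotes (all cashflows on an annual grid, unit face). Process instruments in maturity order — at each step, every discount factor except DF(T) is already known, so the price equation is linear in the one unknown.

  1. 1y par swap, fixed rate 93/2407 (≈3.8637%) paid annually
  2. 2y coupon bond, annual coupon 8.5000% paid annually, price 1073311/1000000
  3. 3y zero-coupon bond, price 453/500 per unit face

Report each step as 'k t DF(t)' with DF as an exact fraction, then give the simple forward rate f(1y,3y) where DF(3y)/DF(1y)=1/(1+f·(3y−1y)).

step 1 [1y] swap r/1=93/2407: DF=(1 − 93/2407·(0))/(1+93/2407) = 2407/2500 ≈ 0.962800
step 2 [2y] bond c/1=17/200: DF=(1073311/1000000 − 17/200·(0.962800))/(1+17/200) = 4569/5000 ≈ 0.913800
step 3 [3y] zero: DF = P = 453/500 ≈ 0.906000

1 1 2407/2500
2 2 4569/5000
3 3 453/500
f(1y,3y) = ((2407/2500)/(453/500) − 1)/(2) = 71/2265 ≈ 3.1347%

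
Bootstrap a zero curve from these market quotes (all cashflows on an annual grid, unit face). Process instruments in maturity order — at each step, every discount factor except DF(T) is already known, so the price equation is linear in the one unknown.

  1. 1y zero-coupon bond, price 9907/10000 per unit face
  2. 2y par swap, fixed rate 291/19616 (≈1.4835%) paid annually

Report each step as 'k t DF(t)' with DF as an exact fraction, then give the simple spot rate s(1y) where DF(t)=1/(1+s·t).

1 1 9907/10000
2 2 9709/10000
s(1y) = (1/(9907/10000) − 1)/(1) = 93/9907 ≈ 0.9387%

step 1 [1y] zero: DF = P = 9907/10000 ≈ 0.990700
step 2 [2y] swap r/1=291/19616: DF=(1 − 291/19616·(0.990700))/(1+291/19616) = 9709/10000 ≈ 0.970900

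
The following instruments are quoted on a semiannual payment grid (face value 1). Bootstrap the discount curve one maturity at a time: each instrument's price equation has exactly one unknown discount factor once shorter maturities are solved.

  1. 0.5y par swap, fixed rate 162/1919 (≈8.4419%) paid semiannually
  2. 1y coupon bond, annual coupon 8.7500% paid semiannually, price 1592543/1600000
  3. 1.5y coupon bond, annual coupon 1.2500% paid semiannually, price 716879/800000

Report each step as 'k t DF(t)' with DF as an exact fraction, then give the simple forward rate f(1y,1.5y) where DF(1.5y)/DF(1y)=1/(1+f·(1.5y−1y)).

1 1/2 1919/2000
2 1 4567/5000
3 3/2 8789/10000
f(1y,1.5y) = ((4567/5000)/(8789/10000) − 1)/(1/2) = 690/8789 ≈ 7.8507%

step 1 [0.5y] swap r/2=81/1919: DF=(1 − 81/1919·(0))/(1+81/1919) = 1919/2000 ≈ 0.959500
step 2 [1y] bond c/2=7/160: DF=(1592543/1600000 − 7/160·(0.959500))/(1+7/160) = 4567/5000 ≈ 0.913400
step 3 [1.5y] bond c/2=1/160: DF=(716879/800000 − 1/160·(0.959500+0.913400))/(1+1/160) = 8789/10000 ≈ 0.878900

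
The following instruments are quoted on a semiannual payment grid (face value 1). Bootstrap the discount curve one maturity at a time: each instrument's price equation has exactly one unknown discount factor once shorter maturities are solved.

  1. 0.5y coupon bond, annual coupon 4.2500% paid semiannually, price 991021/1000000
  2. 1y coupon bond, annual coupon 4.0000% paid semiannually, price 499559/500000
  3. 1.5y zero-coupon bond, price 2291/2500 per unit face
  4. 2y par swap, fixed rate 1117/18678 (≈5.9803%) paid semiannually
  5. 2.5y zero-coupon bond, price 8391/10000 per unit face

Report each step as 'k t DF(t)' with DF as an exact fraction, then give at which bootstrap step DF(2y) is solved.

step 1 [0.5y] bond c/2=17/800: DF=(991021/1000000 − 17/800·(0))/(1+17/800) = 1213/1250 ≈ 0.970400
step 2 [1y] bond c/2=1/50: DF=(499559/500000 − 1/50·(0.970400))/(1+1/50) = 1921/2000 ≈ 0.960500
step 3 [1.5y] zero: DF = P = 2291/2500 ≈ 0.916400
step 4 [2y] swap r/2=1117/37356: DF=(1 − 1117/37356·(0.970400+0.960500+0.916400))/(1+1117/37356) = 8883/10000 ≈ 0.888300
step 5 [2.5y] zero: DF = P = 8391/10000 ≈ 0.839100

1 1/2 1213/1250
2 1 1921/2000
3 3/2 2291/2500
4 2 8883/10000
5 5/2 8391/10000
DF(2y) is solved at step 4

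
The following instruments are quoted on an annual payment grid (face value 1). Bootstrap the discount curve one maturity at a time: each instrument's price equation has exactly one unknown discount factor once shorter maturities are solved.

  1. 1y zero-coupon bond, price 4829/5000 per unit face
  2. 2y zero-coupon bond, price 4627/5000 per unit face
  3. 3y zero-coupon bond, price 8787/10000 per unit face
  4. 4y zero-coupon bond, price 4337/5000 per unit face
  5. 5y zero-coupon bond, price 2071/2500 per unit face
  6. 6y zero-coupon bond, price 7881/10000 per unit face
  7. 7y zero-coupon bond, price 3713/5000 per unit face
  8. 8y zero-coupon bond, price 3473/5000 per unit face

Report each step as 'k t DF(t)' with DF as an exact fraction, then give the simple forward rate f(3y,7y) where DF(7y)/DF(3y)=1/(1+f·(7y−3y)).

step 1 [1y] zero: DF = P = 4829/5000 ≈ 0.965800
step 2 [2y] zero: DF = P = 4627/5000 ≈ 0.925400
step 3 [3y] zero: DF = P = 8787/10000 ≈ 0.878700
step 4 [4y] zero: DF = P = 4337/5000 ≈ 0.867400
step 5 [5y] zero: DF = P = 2071/2500 ≈ 0.828400
step 6 [6y] zero: DF = P = 7881/10000 ≈ 0.788100
step 7 [7y] zero: DF = P = 3713/5000 ≈ 0.742600
step 8 [8y] zero: DF = P = 3473/5000 ≈ 0.694600

1 1 4829/5000
2 2 4627/5000
3 3 8787/10000
4 4 4337/5000
5 5 2071/2500
6 6 7881/10000
7 7 3713/5000
8 8 3473/5000
f(3y,7y) = ((8787/10000)/(3713/5000) − 1)/(4) = 1361/29704 ≈ 4.5819%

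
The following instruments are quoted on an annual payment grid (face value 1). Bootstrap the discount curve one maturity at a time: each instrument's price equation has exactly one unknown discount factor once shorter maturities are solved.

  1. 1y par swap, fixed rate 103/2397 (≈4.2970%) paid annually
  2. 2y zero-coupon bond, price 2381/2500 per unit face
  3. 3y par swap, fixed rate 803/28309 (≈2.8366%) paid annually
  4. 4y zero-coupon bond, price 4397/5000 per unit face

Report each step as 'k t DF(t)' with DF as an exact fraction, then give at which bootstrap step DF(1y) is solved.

step 1 [1y] swap r/1=103/2397: DF=(1 − 103/2397·(0))/(1+103/2397) = 2397/2500 ≈ 0.958800
step 2 [2y] zero: DF = P = 2381/2500 ≈ 0.952400
step 3 [3y] swap r/1=803/28309: DF=(1 − 803/28309·(0.958800+0.952400))/(1+803/28309) = 9197/10000 ≈ 0.919700
step 4 [4y] zero: DF = P = 4397/5000 ≈ 0.879400

1 1 2397/2500
2 2 2381/2500
3 3 9197/10000
4 4 4397/5000
DF(1y) is solved at step 1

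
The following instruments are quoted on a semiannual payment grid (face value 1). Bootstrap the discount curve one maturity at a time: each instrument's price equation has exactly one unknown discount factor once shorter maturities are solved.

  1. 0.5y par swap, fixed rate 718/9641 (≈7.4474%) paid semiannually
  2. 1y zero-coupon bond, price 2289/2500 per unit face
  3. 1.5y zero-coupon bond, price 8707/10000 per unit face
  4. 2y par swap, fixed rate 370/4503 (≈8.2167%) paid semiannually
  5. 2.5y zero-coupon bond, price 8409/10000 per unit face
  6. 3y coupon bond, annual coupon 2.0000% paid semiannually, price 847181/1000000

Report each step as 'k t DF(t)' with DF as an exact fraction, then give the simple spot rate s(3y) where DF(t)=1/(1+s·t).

1 1/2 9641/10000
2 1 2289/2500
3 3/2 8707/10000
4 2 213/250
5 5/2 8409/10000
6 3 1987/2500
s(3y) = (1/(1987/2500) − 1)/(3) = 171/1987 ≈ 8.6059%

step 1 [0.5y] swap r/2=359/9641: DF=(1 − 359/9641·(0))/(1+359/9641) = 9641/10000 ≈ 0.964100
step 2 [1y] zero: DF = P = 2289/2500 ≈ 0.915600
step 3 [1.5y] zero: DF = P = 8707/10000 ≈ 0.870700
step 4 [2y] swap r/2=185/4503: DF=(1 − 185/4503·(0.964100+0.915600+0.870700))/(1+185/4503) = 213/250 ≈ 0.852000
step 5 [2.5y] zero: DF = P = 8409/10000 ≈ 0.840900
step 6 [3y] bond c/2=1/100: DF=(847181/1000000 − 1/100·(0.964100+0.915600+0.870700+0.852000+0.840900))/(1+1/100) = 1987/2500 ≈ 0.794800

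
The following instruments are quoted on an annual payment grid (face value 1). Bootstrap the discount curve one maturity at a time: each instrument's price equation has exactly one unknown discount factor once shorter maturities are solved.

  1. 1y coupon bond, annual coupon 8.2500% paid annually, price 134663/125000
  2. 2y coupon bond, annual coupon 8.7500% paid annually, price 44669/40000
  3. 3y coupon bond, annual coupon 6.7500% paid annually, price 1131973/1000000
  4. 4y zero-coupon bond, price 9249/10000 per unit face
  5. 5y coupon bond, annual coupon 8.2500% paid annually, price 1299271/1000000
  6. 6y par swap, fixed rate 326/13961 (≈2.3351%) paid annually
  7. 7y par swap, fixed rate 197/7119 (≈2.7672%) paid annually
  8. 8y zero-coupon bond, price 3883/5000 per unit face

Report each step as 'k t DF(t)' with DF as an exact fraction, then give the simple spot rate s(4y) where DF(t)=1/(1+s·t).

1 1 622/625
2 2 2367/2500
3 3 586/625
4 4 9249/10000
5 5 9103/10000
6 6 1087/1250
7 7 8227/10000
8 8 3883/5000
s(4y) = (1/(9249/10000) − 1)/(4) = 751/36996 ≈ 2.0299%

step 1 [1y] bond c/1=33/400: DF=(134663/125000 − 33/400·(0))/(1+33/400) = 622/625 ≈ 0.995200
step 2 [2y] bond c/1=7/80: DF=(44669/40000 − 7/80·(0.995200))/(1+7/80) = 2367/2500 ≈ 0.946800
step 3 [3y] bond c/1=27/400: DF=(1131973/1000000 − 27/400·(0.995200+0.946800))/(1+27/400) = 586/625 ≈ 0.937600
step 4 [4y] zero: DF = P = 9249/10000 ≈ 0.924900
step 5 [5y] bond c/1=33/400: DF=(1299271/1000000 − 33/400·(0.995200+0.946800+0.937600+0.924900))/(1+33/400) = 9103/10000 ≈ 0.910300
step 6 [6y] swap r/1=326/13961: DF=(1 − 326/13961·(0.995200+0.946800+0.937600+0.924900+0.910300))/(1+326/13961) = 1087/1250 ≈ 0.869600
step 7 [7y] swap r/1=197/7119: DF=(1 − 197/7119·(0.995200+0.946800+0.937600+0.924900+0.910300+0.869600))/(1+197/7119) = 8227/10000 ≈ 0.822700
step 8 [8y] zero: DF = P = 3883/5000 ≈ 0.776600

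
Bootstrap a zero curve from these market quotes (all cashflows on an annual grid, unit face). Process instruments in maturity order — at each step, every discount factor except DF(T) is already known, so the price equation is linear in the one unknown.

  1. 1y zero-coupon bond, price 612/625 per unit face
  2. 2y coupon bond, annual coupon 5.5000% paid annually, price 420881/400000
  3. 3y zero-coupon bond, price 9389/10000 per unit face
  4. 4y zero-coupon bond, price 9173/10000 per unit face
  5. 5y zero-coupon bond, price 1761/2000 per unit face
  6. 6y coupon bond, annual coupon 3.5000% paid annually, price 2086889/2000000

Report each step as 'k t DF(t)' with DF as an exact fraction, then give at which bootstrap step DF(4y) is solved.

step 1 [1y] zero: DF = P = 612/625 ≈ 0.979200
step 2 [2y] bond c/1=11/200: DF=(420881/400000 − 11/200·(0.979200))/(1+11/200) = 9463/10000 ≈ 0.946300
step 3 [3y] zero: DF = P = 9389/10000 ≈ 0.938900
step 4 [4y] zero: DF = P = 9173/10000 ≈ 0.917300
step 5 [5y] zero: DF = P = 1761/2000 ≈ 0.880500
step 6 [6y] bond c/1=7/200: DF=(2086889/2000000 − 7/200·(0.979200+0.946300+0.938900+0.917300+0.880500))/(1+7/200) = 1701/2000 ≈ 0.850500

1 1 612/625
2 2 9463/10000
3 3 9389/10000
4 4 9173/10000
5 5 1761/2000
6 6 1701/2000
DF(4y) is solved at step 4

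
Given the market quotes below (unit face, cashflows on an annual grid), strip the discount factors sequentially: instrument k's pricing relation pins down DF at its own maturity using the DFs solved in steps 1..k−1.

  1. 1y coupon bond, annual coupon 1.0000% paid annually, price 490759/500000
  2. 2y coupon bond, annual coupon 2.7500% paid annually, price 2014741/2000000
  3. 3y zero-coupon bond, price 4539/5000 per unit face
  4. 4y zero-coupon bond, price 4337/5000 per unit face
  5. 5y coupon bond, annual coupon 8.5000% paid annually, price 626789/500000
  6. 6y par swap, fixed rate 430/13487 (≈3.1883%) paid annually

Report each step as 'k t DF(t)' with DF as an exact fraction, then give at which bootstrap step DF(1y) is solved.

1 1 4859/5000
2 2 1193/1250
3 3 4539/5000
4 4 4337/5000
5 5 4327/5000
6 6 207/250
DF(1y) is solved at step 1

step 1 [1y] bond c/1=1/100: DF=(490759/500000 − 1/100·(0))/(1+1/100) = 4859/5000 ≈ 0.971800
step 2 [2y] bond c/1=11/400: DF=(2014741/2000000 − 11/400·(0.971800))/(1+11/400) = 1193/1250 ≈ 0.954400
step 3 [3y] zero: DF = P = 4539/5000 ≈ 0.907800
step 4 [4y] zero: DF = P = 4337/5000 ≈ 0.867400
step 5 [5y] bond c/1=17/200: DF=(626789/500000 − 17/200·(0.971800+0.954400+0.907800+0.867400))/(1+17/200) = 4327/5000 ≈ 0.865400
step 6 [6y] swap r/1=430/13487: DF=(1 − 430/13487·(0.971800+0.954400+0.907800+0.867400+0.865400))/(1+430/13487) = 207/250 ≈ 0.828000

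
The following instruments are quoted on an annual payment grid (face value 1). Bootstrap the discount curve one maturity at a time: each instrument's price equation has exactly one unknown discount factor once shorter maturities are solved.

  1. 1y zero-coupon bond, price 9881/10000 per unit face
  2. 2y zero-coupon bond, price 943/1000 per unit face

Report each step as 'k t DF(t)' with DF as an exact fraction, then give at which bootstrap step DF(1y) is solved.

step 1 [1y] zero: DF = P = 9881/10000 ≈ 0.988100
step 2 [2y] zero: DF = P = 943/1000 ≈ 0.943000

1 1 9881/10000
2 2 943/1000
DF(1y) is solved at step 1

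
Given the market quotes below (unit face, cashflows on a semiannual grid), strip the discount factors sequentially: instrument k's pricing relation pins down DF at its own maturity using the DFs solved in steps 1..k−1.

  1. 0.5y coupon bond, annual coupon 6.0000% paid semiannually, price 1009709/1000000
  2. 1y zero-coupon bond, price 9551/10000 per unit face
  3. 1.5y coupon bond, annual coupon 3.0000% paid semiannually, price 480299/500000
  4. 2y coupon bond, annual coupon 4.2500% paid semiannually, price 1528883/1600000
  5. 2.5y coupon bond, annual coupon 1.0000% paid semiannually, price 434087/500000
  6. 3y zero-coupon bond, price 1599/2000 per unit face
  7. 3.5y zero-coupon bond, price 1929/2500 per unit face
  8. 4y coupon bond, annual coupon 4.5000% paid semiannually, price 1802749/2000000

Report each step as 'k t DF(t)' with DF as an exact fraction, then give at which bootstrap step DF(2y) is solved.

1 1/2 9803/10000
2 1 9551/10000
3 3/2 4589/5000
4 2 8763/10000
5 5/2 8453/10000
6 3 1599/2000
7 7/2 1929/2500
8 4 7463/10000
DF(2y) is solved at step 4

step 1 [0.5y] bond c/2=3/100: DF=(1009709/1000000 − 3/100·(0))/(1+3/100) = 9803/10000 ≈ 0.980300
step 2 [1y] zero: DF = P = 9551/10000 ≈ 0.955100
step 3 [1.5y] bond c/2=3/200: DF=(480299/500000 − 3/200·(0.980300+0.955100))/(1+3/200) = 4589/5000 ≈ 0.917800
step 4 [2y] bond c/2=17/800: DF=(1528883/1600000 − 17/800·(0.980300+0.955100+0.917800))/(1+17/800) = 8763/10000 ≈ 0.876300
step 5 [2.5y] bond c/2=1/200: DF=(434087/500000 − 1/200·(0.980300+0.955100+0.917800+0.876300))/(1+1/200) = 8453/10000 ≈ 0.845300
step 6 [3y] zero: DF = P = 1599/2000 ≈ 0.799500
step 7 [3.5y] zero: DF = P = 1929/2500 ≈ 0.771600
step 8 [4y] bond c/2=9/400: DF=(1802749/2000000 − 9/400·(0.980300+0.955100+0.917800+0.876300+0.845300+0.799500+0.771600))/(1+9/400) = 7463/10000 ≈ 0.746300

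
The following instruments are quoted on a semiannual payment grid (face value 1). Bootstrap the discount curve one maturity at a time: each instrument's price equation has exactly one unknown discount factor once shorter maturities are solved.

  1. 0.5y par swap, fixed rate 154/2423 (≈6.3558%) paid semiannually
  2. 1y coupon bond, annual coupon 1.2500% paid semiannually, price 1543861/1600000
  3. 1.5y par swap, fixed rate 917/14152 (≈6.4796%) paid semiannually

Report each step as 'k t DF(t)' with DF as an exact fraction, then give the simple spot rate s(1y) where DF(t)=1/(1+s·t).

step 1 [0.5y] swap r/2=77/2423: DF=(1 − 77/2423·(0))/(1+77/2423) = 2423/2500 ≈ 0.969200
step 2 [1y] bond c/2=1/160: DF=(1543861/1600000 − 1/160·(0.969200))/(1+1/160) = 9529/10000 ≈ 0.952900
step 3 [1.5y] swap r/2=917/28304: DF=(1 − 917/28304·(0.969200+0.952900))/(1+917/28304) = 9083/10000 ≈ 0.908300

1 1/2 2423/2500
2 1 9529/10000
3 3/2 9083/10000
s(1y) = (1/(9529/10000) − 1)/(1) = 471/9529 ≈ 4.9428%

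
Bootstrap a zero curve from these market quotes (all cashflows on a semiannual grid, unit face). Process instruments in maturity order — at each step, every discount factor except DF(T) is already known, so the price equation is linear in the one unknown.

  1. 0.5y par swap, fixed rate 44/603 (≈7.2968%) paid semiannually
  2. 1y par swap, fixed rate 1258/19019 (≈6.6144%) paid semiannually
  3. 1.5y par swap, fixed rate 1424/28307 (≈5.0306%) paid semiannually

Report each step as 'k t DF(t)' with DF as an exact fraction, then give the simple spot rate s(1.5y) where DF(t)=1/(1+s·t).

step 1 [0.5y] swap r/2=22/603: DF=(1 − 22/603·(0))/(1+22/603) = 603/625 ≈ 0.964800
step 2 [1y] swap r/2=629/19019: DF=(1 − 629/19019·(0.964800))/(1+629/19019) = 9371/10000 ≈ 0.937100
step 3 [1.5y] swap r/2=712/28307: DF=(1 − 712/28307·(0.964800+0.937100))/(1+712/28307) = 1161/1250 ≈ 0.928800

1 1/2 603/625
2 1 9371/10000
3 3/2 1161/1250
s(1.5y) = (1/(1161/1250) − 1)/(3/2) = 178/3483 ≈ 5.1105%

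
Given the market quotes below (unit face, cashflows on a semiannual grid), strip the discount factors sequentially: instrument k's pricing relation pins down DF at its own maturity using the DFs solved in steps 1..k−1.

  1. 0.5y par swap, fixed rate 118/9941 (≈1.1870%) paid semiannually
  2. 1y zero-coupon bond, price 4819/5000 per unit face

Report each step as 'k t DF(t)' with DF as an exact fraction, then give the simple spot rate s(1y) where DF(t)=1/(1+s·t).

1 1/2 9941/10000
2 1 4819/5000
s(1y) = (1/(4819/5000) − 1)/(1) = 181/4819 ≈ 3.7560%

step 1 [0.5y] swap r/2=59/9941: DF=(1 − 59/9941·(0))/(1+59/9941) = 9941/10000 ≈ 0.994100
step 2 [1y] zero: DF = P = 4819/5000 ≈ 0.963800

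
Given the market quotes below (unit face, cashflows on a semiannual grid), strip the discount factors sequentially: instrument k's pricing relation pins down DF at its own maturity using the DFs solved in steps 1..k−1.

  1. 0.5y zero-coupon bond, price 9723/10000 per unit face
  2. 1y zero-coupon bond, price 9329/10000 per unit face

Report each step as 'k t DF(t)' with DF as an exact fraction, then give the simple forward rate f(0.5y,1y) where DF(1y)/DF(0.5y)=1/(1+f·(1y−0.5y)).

step 1 [0.5y] zero: DF = P = 9723/10000 ≈ 0.972300
step 2 [1y] zero: DF = P = 9329/10000 ≈ 0.932900

1 1/2 9723/10000
2 1 9329/10000
f(0.5y,1y) = ((9723/10000)/(9329/10000) − 1)/(1/2) = 788/9329 ≈ 8.4468%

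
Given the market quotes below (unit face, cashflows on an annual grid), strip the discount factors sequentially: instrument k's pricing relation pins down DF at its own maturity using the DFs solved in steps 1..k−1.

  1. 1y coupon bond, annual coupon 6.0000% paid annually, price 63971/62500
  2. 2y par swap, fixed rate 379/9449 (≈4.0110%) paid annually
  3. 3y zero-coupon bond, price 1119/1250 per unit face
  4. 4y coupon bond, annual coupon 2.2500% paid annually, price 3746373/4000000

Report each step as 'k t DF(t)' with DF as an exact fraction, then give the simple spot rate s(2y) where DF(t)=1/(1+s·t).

1 1 1207/1250
2 2 4621/5000
3 3 1119/1250
4 4 8547/10000
s(2y) = (1/(4621/5000) − 1)/(2) = 379/9242 ≈ 4.1008%

step 1 [1y] bond c/1=3/50: DF=(63971/62500 − 3/50·(0))/(1+3/50) = 1207/1250 ≈ 0.965600
step 2 [2y] swap r/1=379/9449: DF=(1 − 379/9449·(0.965600))/(1+379/9449) = 4621/5000 ≈ 0.924200
step 3 [3y] zero: DF = P = 1119/1250 ≈ 0.895200
step 4 [4y] bond c/1=9/400: DF=(3746373/4000000 − 9/400·(0.965600+0.924200+0.895200))/(1+9/400) = 8547/10000 ≈ 0.854700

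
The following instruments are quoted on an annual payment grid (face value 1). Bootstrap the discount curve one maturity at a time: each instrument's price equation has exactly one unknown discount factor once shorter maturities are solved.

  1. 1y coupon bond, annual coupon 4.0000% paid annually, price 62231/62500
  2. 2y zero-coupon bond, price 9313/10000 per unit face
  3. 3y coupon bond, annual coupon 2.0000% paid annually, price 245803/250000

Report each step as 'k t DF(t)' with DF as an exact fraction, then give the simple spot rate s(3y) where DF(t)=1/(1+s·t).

step 1 [1y] bond c/1=1/25: DF=(62231/62500 − 1/25·(0))/(1+1/25) = 4787/5000 ≈ 0.957400
step 2 [2y] zero: DF = P = 9313/10000 ≈ 0.931300
step 3 [3y] bond c/1=1/50: DF=(245803/250000 − 1/50·(0.957400+0.931300))/(1+1/50) = 9269/10000 ≈ 0.926900

1 1 4787/5000
2 2 9313/10000
3 3 9269/10000
s(3y) = (1/(9269/10000) − 1)/(3) = 731/27807 ≈ 2.6288%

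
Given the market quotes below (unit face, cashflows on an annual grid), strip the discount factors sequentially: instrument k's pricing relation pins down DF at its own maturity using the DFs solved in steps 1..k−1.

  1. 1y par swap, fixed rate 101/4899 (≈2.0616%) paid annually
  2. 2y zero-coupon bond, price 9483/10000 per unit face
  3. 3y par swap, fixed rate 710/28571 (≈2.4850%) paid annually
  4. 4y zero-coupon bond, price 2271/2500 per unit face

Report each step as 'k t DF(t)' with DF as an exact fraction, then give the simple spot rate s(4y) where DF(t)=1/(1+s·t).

step 1 [1y] swap r/1=101/4899: DF=(1 − 101/4899·(0))/(1+101/4899) = 4899/5000 ≈ 0.979800
step 2 [2y] zero: DF = P = 9483/10000 ≈ 0.948300
step 3 [3y] swap r/1=710/28571: DF=(1 − 710/28571·(0.979800+0.948300))/(1+710/28571) = 929/1000 ≈ 0.929000
step 4 [4y] zero: DF = P = 2271/2500 ≈ 0.908400

1 1 4899/5000
2 2 9483/10000
3 3 929/1000
4 4 2271/2500
s(4y) = (1/(2271/2500) − 1)/(4) = 229/9084 ≈ 2.5209%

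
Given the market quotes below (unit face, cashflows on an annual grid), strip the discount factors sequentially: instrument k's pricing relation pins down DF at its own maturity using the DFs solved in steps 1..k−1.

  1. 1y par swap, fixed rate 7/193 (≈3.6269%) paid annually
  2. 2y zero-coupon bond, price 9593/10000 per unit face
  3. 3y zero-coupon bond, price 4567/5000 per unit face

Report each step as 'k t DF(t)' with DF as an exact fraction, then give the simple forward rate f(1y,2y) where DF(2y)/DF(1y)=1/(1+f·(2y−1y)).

step 1 [1y] swap r/1=7/193: DF=(1 − 7/193·(0))/(1+7/193) = 193/200 ≈ 0.965000
step 2 [2y] zero: DF = P = 9593/10000 ≈ 0.959300
step 3 [3y] zero: DF = P = 4567/5000 ≈ 0.913400

1 1 193/200
2 2 9593/10000
3 3 4567/5000
f(1y,2y) = ((193/200)/(9593/10000) − 1)/(1) = 57/9593 ≈ 0.5942%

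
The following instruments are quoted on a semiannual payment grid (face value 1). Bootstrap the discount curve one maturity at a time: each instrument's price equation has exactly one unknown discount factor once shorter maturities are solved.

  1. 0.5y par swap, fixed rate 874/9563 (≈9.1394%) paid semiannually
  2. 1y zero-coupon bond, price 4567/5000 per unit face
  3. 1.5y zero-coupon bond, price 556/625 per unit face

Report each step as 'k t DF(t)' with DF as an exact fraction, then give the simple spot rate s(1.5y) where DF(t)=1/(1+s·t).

step 1 [0.5y] swap r/2=437/9563: DF=(1 − 437/9563·(0))/(1+437/9563) = 9563/10000 ≈ 0.956300
step 2 [1y] zero: DF = P = 4567/5000 ≈ 0.913400
step 3 [1.5y] zero: DF = P = 556/625 ≈ 0.889600

1 1/2 9563/10000
2 1 4567/5000
3 3/2 556/625
s(1.5y) = (1/(556/625) − 1)/(3/2) = 23/278 ≈ 8.2734%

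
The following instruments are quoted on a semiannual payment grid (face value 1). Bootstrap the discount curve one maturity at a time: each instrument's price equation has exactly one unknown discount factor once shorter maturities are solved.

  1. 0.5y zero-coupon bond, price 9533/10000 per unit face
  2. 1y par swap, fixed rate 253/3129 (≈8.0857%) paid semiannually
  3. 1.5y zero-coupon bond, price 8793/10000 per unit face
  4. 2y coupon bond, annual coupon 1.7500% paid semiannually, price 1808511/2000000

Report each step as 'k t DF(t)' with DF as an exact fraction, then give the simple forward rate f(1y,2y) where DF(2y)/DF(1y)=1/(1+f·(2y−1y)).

step 1 [0.5y] zero: DF = P = 9533/10000 ≈ 0.953300
step 2 [1y] swap r/2=253/6258: DF=(1 − 253/6258·(0.953300))/(1+253/6258) = 9241/10000 ≈ 0.924100
step 3 [1.5y] zero: DF = P = 8793/10000 ≈ 0.879300
step 4 [2y] bond c/2=7/800: DF=(1808511/2000000 − 7/800·(0.953300+0.924100+0.879300))/(1+7/800) = 349/400 ≈ 0.872500

1 1/2 9533/10000
2 1 9241/10000
3 3/2 8793/10000
4 2 349/400
f(1y,2y) = ((9241/10000)/(349/400) − 1)/(1) = 516/8725 ≈ 5.9140%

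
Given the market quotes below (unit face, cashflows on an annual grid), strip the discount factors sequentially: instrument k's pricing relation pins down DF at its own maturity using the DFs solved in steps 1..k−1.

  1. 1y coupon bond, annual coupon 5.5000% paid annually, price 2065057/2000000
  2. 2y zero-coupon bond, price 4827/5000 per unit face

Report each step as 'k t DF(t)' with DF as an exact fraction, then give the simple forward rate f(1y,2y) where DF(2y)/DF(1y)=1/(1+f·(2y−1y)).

1 1 9787/10000
2 2 4827/5000
f(1y,2y) = ((9787/10000)/(4827/5000) − 1)/(1) = 133/9654 ≈ 1.3777%

step 1 [1y] bond c/1=11/200: DF=(2065057/2000000 − 11/200·(0))/(1+11/200) = 9787/10000 ≈ 0.978700
step 2 [2y] zero: DF = P = 4827/5000 ≈ 0.965400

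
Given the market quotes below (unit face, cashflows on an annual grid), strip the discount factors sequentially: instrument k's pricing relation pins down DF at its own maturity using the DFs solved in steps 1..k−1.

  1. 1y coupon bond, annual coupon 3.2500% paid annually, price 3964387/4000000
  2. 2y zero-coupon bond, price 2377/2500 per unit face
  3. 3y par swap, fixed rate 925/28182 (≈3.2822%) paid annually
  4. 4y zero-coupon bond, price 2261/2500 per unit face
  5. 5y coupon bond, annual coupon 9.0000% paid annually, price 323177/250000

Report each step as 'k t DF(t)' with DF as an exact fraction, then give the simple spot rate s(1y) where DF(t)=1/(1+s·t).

step 1 [1y] bond c/1=13/400: DF=(3964387/4000000 − 13/400·(0))/(1+13/400) = 9599/10000 ≈ 0.959900
step 2 [2y] zero: DF = P = 2377/2500 ≈ 0.950800
step 3 [3y] swap r/1=925/28182: DF=(1 − 925/28182·(0.959900+0.950800))/(1+925/28182) = 363/400 ≈ 0.907500
step 4 [4y] zero: DF = P = 2261/2500 ≈ 0.904400
step 5 [5y] bond c/1=9/100: DF=(323177/250000 − 9/100·(0.959900+0.950800+0.907500+0.904400))/(1+9/100) = 4393/5000 ≈ 0.878600

1 1 9599/10000
2 2 2377/2500
3 3 363/400
4 4 2261/2500
5 5 4393/5000
s(1y) = (1/(9599/10000) − 1)/(1) = 401/9599 ≈ 4.1775%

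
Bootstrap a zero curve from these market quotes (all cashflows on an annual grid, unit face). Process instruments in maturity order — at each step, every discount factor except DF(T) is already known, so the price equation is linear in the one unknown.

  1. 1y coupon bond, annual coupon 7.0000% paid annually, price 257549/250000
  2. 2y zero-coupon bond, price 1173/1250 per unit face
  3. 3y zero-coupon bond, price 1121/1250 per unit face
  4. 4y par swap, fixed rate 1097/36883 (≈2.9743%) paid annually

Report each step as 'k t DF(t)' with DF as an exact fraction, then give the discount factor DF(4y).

step 1 [1y] bond c/1=7/100: DF=(257549/250000 − 7/100·(0))/(1+7/100) = 2407/2500 ≈ 0.962800
step 2 [2y] zero: DF = P = 1173/1250 ≈ 0.938400
step 3 [3y] zero: DF = P = 1121/1250 ≈ 0.896800
step 4 [4y] swap r/1=1097/36883: DF=(1 − 1097/36883·(0.962800+0.938400+0.896800))/(1+1097/36883) = 8903/10000 ≈ 0.890300

1 1 2407/2500
2 2 1173/1250
3 3 1121/1250
4 4 8903/10000
DF(4y) = 8903/10000 ≈ 0.890300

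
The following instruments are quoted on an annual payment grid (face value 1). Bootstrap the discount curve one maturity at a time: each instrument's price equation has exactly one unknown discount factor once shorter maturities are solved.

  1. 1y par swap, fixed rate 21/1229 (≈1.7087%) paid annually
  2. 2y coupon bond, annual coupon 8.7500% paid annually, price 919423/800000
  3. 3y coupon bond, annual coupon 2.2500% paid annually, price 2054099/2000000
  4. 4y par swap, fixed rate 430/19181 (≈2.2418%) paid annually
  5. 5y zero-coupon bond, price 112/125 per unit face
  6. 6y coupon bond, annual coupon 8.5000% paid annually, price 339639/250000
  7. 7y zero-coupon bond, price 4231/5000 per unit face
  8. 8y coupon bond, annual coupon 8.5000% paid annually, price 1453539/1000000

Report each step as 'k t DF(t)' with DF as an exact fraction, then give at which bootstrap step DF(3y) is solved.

step 1 [1y] swap r/1=21/1229: DF=(1 − 21/1229·(0))/(1+21/1229) = 1229/1250 ≈ 0.983200
step 2 [2y] bond c/1=7/80: DF=(919423/800000 − 7/80·(0.983200))/(1+7/80) = 9777/10000 ≈ 0.977700
step 3 [3y] bond c/1=9/400: DF=(2054099/2000000 − 9/400·(0.983200+0.977700))/(1+9/400) = 9613/10000 ≈ 0.961300
step 4 [4y] swap r/1=430/19181: DF=(1 − 430/19181·(0.983200+0.977700+0.961300))/(1+430/19181) = 457/500 ≈ 0.914000
step 5 [5y] zero: DF = P = 112/125 ≈ 0.896000
step 6 [6y] bond c/1=17/200: DF=(339639/250000 − 17/200·(0.983200+0.977700+0.961300+0.914000+0.896000))/(1+17/200) = 4407/5000 ≈ 0.881400
step 7 [7y] zero: DF = P = 4231/5000 ≈ 0.846200
step 8 [8y] bond c/1=17/200: DF=(1453539/1000000 − 17/200·(0.983200+0.977700+0.961300+0.914000+0.896000+0.881400+0.846200))/(1+17/200) = 521/625 ≈ 0.833600

1 1 1229/1250
2 2 9777/10000
3 3 9613/10000
4 4 457/500
5 5 112/125
6 6 4407/5000
7 7 4231/5000
8 8 521/625
DF(3y) is solved at step 3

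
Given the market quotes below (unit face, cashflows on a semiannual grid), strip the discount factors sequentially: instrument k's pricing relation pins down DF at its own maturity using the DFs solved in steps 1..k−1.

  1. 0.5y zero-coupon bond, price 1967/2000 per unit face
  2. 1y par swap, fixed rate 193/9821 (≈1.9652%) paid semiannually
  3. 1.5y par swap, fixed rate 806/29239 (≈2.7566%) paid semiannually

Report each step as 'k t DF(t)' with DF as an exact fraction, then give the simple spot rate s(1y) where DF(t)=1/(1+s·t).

step 1 [0.5y] zero: DF = P = 1967/2000 ≈ 0.983500
step 2 [1y] swap r/2=193/19642: DF=(1 − 193/19642·(0.983500))/(1+193/19642) = 9807/10000 ≈ 0.980700
step 3 [1.5y] swap r/2=403/29239: DF=(1 − 403/29239·(0.983500+0.980700))/(1+403/29239) = 9597/10000 ≈ 0.959700

1 1/2 1967/2000
2 1 9807/10000
3 3/2 9597/10000
s(1y) = (1/(9807/10000) − 1)/(1) = 193/9807 ≈ 1.9680%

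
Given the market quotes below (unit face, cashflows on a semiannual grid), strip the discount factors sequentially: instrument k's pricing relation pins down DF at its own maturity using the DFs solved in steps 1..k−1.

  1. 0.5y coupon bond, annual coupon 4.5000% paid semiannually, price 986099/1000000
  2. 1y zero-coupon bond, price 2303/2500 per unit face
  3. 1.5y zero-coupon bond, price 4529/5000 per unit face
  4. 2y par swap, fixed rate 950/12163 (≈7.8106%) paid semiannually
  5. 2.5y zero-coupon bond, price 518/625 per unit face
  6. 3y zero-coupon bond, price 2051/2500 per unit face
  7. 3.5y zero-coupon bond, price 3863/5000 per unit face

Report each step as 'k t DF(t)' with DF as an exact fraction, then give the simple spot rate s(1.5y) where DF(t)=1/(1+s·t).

1 1/2 2411/2500
2 1 2303/2500
3 3/2 4529/5000
4 2 343/400
5 5/2 518/625
6 3 2051/2500
7 7/2 3863/5000
s(1.5y) = (1/(4529/5000) − 1)/(3/2) = 314/4529 ≈ 6.9331%

step 1 [0.5y] bond c/2=9/400: DF=(986099/1000000 − 9/400·(0))/(1+9/400) = 2411/2500 ≈ 0.964400
step 2 [1y] zero: DF = P = 2303/2500 ≈ 0.921200
step 3 [1.5y] zero: DF = P = 4529/5000 ≈ 0.905800
step 4 [2y] swap r/2=475/12163: DF=(1 − 475/12163·(0.964400+0.921200+0.905800))/(1+475/12163) = 343/400 ≈ 0.857500
step 5 [2.5y] zero: DF = P = 518/625 ≈ 0.828800
step 6 [3y] zero: DF = P = 2051/2500 ≈ 0.820400
step 7 [3.5y] zero: DF = P = 3863/5000 ≈ 0.772600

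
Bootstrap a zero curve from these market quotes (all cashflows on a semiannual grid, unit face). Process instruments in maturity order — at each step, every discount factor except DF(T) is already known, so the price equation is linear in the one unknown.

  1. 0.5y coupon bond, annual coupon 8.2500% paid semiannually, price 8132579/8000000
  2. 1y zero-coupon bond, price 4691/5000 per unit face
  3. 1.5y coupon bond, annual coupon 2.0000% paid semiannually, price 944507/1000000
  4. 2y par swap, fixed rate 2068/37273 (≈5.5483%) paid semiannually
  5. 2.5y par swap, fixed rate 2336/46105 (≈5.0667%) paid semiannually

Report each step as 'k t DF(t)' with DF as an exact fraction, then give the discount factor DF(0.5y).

1 1/2 9763/10000
2 1 4691/5000
3 3/2 4581/5000
4 2 4483/5000
5 5/2 552/625
DF(0.5y) = 9763/10000 ≈ 0.976300

step 1 [0.5y] bond c/2=33/800: DF=(8132579/8000000 − 33/800·(0))/(1+33/800) = 9763/10000 ≈ 0.976300
step 2 [1y] zero: DF = P = 4691/5000 ≈ 0.938200
step 3 [1.5y] bond c/2=1/100: DF=(944507/1000000 − 1/100·(0.976300+0.938200))/(1+1/100) = 4581/5000 ≈ 0.916200
step 4 [2y] swap r/2=1034/37273: DF=(1 − 1034/37273·(0.976300+0.938200+0.916200))/(1+1034/37273) = 4483/5000 ≈ 0.896600
step 5 [2.5y] swap r/2=1168/46105: DF=(1 − 1168/46105·(0.976300+0.938200+0.916200+0.896600))/(1+1168/46105) = 552/625 ≈ 0.883200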